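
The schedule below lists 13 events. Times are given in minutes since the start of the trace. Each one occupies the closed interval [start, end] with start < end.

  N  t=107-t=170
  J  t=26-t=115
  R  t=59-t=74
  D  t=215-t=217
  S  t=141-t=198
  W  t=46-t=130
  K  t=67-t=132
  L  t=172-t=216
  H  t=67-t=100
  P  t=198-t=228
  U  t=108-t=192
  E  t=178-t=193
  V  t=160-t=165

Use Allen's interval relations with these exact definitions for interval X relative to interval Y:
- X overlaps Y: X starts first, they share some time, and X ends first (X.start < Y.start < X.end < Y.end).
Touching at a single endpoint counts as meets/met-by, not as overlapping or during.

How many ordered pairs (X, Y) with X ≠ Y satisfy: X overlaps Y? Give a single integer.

Checking all 156 ordered pairs for relation 'overlaps'; matching pairs in alphabetical order:
(J, K): J overlaps K ✓
(J, N): J overlaps N ✓
(J, U): J overlaps U ✓
(J, W): J overlaps W ✓
(K, N): K overlaps N ✓
(K, U): K overlaps U ✓
(L, D): L overlaps D ✓
(L, P): L overlaps P ✓
(N, S): N overlaps S ✓
(N, U): N overlaps U ✓
(R, H): R overlaps H ✓
(R, K): R overlaps K ✓
(S, L): S overlaps L ✓
(U, E): U overlaps E ✓
(U, L): U overlaps L ✓
(U, S): U overlaps S ✓
(W, K): W overlaps K ✓
(W, N): W overlaps N ✓
(W, U): W overlaps U ✓
Count: 19.

19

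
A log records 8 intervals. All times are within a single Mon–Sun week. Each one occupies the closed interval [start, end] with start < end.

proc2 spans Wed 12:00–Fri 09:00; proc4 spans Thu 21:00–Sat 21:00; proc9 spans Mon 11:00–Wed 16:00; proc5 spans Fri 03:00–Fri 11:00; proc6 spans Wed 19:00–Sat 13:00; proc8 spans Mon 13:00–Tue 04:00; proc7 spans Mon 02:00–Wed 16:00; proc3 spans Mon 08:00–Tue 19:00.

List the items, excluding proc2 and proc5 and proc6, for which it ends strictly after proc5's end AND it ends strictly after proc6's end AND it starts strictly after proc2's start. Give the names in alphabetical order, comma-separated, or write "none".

proc4

Conditions: its end is strictly after proc5's end (X.end > Fri 11:00) AND its end is strictly after proc6's end (X.end > Sat 13:00) AND its start is strictly after proc2's start (X.start > Wed 12:00).
proc3: end Tue 19:00 > Fri 11:00? ✗; end Tue 19:00 > Sat 13:00? ✗; start Mon 08:00 > Wed 12:00? ✗ → no.
proc4: end Sat 21:00 > Fri 11:00? ✓; end Sat 21:00 > Sat 13:00? ✓; start Thu 21:00 > Wed 12:00? ✓ → yes.
proc7: end Wed 16:00 > Fri 11:00? ✗; end Wed 16:00 > Sat 13:00? ✗; start Mon 02:00 > Wed 12:00? ✗ → no.
proc8: end Tue 04:00 > Fri 11:00? ✗; end Tue 04:00 > Sat 13:00? ✗; start Mon 13:00 > Wed 12:00? ✗ → no.
proc9: end Wed 16:00 > Fri 11:00? ✗; end Wed 16:00 > Sat 13:00? ✗; start Mon 11:00 > Wed 12:00? ✗ → no.
Result: proc4.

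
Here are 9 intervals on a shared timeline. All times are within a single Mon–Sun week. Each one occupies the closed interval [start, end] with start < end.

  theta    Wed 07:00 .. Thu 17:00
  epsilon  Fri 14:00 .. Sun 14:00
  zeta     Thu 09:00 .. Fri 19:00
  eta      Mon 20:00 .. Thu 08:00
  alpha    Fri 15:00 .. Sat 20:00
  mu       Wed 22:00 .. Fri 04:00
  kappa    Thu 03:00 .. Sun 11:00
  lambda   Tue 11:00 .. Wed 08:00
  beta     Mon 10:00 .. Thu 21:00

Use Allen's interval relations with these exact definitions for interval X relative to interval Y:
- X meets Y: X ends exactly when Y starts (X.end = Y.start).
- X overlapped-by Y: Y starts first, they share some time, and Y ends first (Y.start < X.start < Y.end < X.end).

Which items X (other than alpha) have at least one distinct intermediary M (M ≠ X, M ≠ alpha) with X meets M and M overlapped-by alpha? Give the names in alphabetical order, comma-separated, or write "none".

Target alpha = [Fri 15:00, Sat 20:00].
Intermediaries M with M overlapped-by alpha: none.
Union: none.

none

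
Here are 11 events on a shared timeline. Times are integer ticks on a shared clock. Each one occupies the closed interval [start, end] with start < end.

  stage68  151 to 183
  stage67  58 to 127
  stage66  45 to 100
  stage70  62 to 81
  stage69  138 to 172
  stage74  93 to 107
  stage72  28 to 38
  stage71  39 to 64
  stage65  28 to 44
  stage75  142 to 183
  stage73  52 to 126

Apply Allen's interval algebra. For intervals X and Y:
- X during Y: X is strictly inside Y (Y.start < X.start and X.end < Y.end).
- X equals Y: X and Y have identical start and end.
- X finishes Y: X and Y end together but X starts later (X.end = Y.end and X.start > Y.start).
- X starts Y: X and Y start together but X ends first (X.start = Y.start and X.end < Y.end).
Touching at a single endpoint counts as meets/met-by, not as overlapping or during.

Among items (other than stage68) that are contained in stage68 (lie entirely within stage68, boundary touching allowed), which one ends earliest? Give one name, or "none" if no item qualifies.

none

Target stage68 = [151, 183].
stage65 [28, 44] → before → excluded.
stage66 [45, 100] → before → excluded.
stage67 [58, 127] → before → excluded.
stage69 [138, 172] → overlaps → excluded.
stage70 [62, 81] → before → excluded.
stage71 [39, 64] → before → excluded.
stage72 [28, 38] → before → excluded.
stage73 [52, 126] → before → excluded.
stage74 [93, 107] → before → excluded.
stage75 [142, 183] → finished-by → excluded.
No candidates → none.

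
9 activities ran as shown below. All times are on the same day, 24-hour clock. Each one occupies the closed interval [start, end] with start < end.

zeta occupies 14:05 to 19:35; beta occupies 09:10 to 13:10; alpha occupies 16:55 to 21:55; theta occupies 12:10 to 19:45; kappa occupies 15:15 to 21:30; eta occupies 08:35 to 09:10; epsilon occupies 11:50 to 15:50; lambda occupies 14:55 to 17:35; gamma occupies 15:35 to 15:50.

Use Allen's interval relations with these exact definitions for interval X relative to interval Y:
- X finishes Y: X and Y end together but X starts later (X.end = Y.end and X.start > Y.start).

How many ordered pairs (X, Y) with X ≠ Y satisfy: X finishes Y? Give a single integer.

Checking all 72 ordered pairs for relation 'finishes'; matching pairs in alphabetical order:
(gamma, epsilon): gamma finishes epsilon ✓
Count: 1.

1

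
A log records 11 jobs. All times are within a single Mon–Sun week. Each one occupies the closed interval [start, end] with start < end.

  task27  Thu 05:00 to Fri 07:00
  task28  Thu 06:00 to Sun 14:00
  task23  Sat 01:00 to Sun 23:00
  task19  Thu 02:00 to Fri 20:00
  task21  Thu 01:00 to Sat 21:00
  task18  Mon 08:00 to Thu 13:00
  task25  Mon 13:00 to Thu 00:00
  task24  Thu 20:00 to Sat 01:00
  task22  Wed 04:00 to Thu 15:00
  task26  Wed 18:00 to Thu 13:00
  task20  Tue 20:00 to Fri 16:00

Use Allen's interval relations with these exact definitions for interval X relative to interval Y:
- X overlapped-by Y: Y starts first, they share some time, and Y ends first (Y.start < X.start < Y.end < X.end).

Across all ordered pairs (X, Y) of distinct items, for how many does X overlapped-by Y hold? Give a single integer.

28

Checking all 110 ordered pairs for relation 'overlapped-by'; matching pairs in alphabetical order:
(task19, task18): task19 overlapped-by task18 ✓
(task19, task20): task19 overlapped-by task20 ✓
(task19, task22): task19 overlapped-by task22 ✓
(task19, task26): task19 overlapped-by task26 ✓
(task20, task18): task20 overlapped-by task18 ✓
(task20, task25): task20 overlapped-by task25 ✓
(task21, task18): task21 overlapped-by task18 ✓
(task21, task20): task21 overlapped-by task20 ✓
(task21, task22): task21 overlapped-by task22 ✓
(task21, task26): task21 overlapped-by task26 ✓
(task22, task18): task22 overlapped-by task18 ✓
(task22, task25): task22 overlapped-by task25 ✓
(task23, task21): task23 overlapped-by task21 ✓
(task23, task28): task23 overlapped-by task28 ✓
(task24, task19): task24 overlapped-by task19 ✓
(task24, task20): task24 overlapped-by task20 ✓
(task24, task27): task24 overlapped-by task27 ✓
(task26, task25): task26 overlapped-by task25 ✓
(task27, task18): task27 overlapped-by task18 ✓
(task27, task22): task27 overlapped-by task22 ✓
(task27, task26): task27 overlapped-by task26 ✓
(task28, task18): task28 overlapped-by task18 ✓
(task28, task19): task28 overlapped-by task19 ✓
(task28, task20): task28 overlapped-by task20 ✓
... plus 4 further pairs not listed.
Count: 28.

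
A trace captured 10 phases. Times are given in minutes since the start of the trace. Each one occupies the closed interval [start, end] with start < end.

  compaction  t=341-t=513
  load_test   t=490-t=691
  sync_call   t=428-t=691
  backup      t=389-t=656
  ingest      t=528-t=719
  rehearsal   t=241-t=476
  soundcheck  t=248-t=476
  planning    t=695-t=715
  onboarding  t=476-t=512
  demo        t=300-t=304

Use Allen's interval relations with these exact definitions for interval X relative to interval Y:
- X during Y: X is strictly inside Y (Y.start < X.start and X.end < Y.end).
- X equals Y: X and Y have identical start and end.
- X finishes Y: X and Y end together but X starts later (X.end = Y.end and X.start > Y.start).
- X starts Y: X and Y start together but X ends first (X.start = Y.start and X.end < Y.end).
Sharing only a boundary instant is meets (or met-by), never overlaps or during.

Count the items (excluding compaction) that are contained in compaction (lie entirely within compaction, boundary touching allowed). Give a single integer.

1

Target compaction = [t=341, t=513].
backup [t=389, t=656] → overlapped-by → no.
demo [t=300, t=304] → before → no.
ingest [t=528, t=719] → after → no.
load_test [t=490, t=691] → overlapped-by → no.
onboarding [t=476, t=512] → during → counts.
planning [t=695, t=715] → after → no.
rehearsal [t=241, t=476] → overlaps → no.
soundcheck [t=248, t=476] → overlaps → no.
sync_call [t=428, t=691] → overlapped-by → no.
Total: 1.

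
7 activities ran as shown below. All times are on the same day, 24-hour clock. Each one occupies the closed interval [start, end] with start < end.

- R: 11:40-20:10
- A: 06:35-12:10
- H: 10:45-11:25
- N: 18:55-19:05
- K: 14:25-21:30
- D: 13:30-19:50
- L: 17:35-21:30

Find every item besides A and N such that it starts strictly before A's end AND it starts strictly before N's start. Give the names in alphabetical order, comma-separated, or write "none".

H, R

Conditions: its start is strictly before A's end (X.start < 12:10) AND its start is strictly before N's start (X.start < 18:55).
D: start 13:30 < 12:10? ✗; start 13:30 < 18:55? ✓ → no.
H: start 10:45 < 12:10? ✓; start 10:45 < 18:55? ✓ → yes.
K: start 14:25 < 12:10? ✗; start 14:25 < 18:55? ✓ → no.
L: start 17:35 < 12:10? ✗; start 17:35 < 18:55? ✓ → no.
R: start 11:40 < 12:10? ✓; start 11:40 < 18:55? ✓ → yes.
Result: H, R.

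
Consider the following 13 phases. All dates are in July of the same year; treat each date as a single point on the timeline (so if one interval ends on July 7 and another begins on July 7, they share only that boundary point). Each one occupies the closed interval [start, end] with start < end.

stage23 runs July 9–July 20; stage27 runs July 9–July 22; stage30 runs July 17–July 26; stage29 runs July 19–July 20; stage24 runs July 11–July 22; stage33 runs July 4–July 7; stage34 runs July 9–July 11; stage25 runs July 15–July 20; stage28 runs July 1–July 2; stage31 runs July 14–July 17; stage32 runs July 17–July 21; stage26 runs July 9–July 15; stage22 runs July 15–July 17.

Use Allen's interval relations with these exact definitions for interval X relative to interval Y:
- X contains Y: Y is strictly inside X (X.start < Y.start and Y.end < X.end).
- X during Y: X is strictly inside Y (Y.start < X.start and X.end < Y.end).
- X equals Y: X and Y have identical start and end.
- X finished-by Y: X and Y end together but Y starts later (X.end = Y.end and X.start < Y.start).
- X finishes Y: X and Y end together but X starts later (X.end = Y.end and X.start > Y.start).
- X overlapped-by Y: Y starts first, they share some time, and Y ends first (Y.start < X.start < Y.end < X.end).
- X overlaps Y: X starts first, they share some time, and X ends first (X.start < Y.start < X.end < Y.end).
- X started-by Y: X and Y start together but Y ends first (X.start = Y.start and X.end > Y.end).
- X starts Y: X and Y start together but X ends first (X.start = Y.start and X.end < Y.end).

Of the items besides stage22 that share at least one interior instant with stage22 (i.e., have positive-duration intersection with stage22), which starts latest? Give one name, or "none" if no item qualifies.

Target stage22 = [July 15, July 17].
stage23 [July 9, July 20] → contains → candidate.
stage24 [July 11, July 22] → contains → candidate.
stage25 [July 15, July 20] → started-by → candidate.
stage26 [July 9, July 15] → meets → excluded.
stage27 [July 9, July 22] → contains → candidate.
stage28 [July 1, July 2] → before → excluded.
stage29 [July 19, July 20] → after → excluded.
stage30 [July 17, July 26] → met-by → excluded.
stage31 [July 14, July 17] → finished-by → candidate.
stage32 [July 17, July 21] → met-by → excluded.
stage33 [July 4, July 7] → before → excluded.
stage34 [July 9, July 11] → before → excluded.
Among candidates, latest start is July 15 → stage25.

stage25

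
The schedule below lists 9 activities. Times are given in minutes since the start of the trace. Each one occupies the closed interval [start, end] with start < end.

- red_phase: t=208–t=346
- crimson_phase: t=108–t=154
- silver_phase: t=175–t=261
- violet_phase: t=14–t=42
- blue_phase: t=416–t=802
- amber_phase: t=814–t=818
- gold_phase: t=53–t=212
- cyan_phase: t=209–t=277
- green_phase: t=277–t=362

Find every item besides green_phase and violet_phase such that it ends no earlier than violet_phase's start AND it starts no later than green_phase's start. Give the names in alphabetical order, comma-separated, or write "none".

Conditions: its end is no earlier than violet_phase's start (X.end >= t=14) AND its start is no later than green_phase's start (X.start <= t=277).
amber_phase: end t=818 >= t=14? ✓; start t=814 <= t=277? ✗ → no.
blue_phase: end t=802 >= t=14? ✓; start t=416 <= t=277? ✗ → no.
crimson_phase: end t=154 >= t=14? ✓; start t=108 <= t=277? ✓ → yes.
cyan_phase: end t=277 >= t=14? ✓; start t=209 <= t=277? ✓ → yes.
gold_phase: end t=212 >= t=14? ✓; start t=53 <= t=277? ✓ → yes.
red_phase: end t=346 >= t=14? ✓; start t=208 <= t=277? ✓ → yes.
silver_phase: end t=261 >= t=14? ✓; start t=175 <= t=277? ✓ → yes.
Result: crimson_phase, cyan_phase, gold_phase, red_phase, silver_phase.

crimson_phase, cyan_phase, gold_phase, red_phase, silver_phase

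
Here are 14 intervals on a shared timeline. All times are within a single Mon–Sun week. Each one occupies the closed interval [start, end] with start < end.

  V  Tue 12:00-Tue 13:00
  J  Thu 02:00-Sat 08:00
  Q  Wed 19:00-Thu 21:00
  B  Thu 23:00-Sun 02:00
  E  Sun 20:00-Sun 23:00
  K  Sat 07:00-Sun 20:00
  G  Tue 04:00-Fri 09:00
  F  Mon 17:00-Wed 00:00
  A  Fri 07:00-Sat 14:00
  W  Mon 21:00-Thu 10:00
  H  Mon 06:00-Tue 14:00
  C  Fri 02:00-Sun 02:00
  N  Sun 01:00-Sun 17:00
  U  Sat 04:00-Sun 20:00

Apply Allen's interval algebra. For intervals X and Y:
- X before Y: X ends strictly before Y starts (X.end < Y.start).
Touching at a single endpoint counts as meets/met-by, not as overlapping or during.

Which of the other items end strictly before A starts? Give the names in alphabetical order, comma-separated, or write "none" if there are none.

Target A = [Fri 07:00, Sat 14:00].
B [Thu 23:00, Sun 02:00] → contains → no.
C [Fri 02:00, Sun 02:00] → contains → no.
E [Sun 20:00, Sun 23:00] → after → no.
F [Mon 17:00, Wed 00:00] → before → yes.
G [Tue 04:00, Fri 09:00] → overlaps → no.
H [Mon 06:00, Tue 14:00] → before → yes.
J [Thu 02:00, Sat 08:00] → overlaps → no.
K [Sat 07:00, Sun 20:00] → overlapped-by → no.
N [Sun 01:00, Sun 17:00] → after → no.
Q [Wed 19:00, Thu 21:00] → before → yes.
U [Sat 04:00, Sun 20:00] → overlapped-by → no.
V [Tue 12:00, Tue 13:00] → before → yes.
W [Mon 21:00, Thu 10:00] → before → yes.
Result: F, H, Q, V, W.

F, H, Q, V, W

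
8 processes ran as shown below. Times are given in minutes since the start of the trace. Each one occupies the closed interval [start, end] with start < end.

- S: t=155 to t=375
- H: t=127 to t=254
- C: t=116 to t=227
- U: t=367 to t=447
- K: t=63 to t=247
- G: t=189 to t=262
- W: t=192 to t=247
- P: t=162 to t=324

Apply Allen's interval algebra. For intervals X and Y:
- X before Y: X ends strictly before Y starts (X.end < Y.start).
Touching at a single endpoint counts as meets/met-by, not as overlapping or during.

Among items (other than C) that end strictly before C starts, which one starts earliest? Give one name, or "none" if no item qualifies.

Target C = [t=116, t=227].
G [t=189, t=262] → overlapped-by → excluded.
H [t=127, t=254] → overlapped-by → excluded.
K [t=63, t=247] → contains → excluded.
P [t=162, t=324] → overlapped-by → excluded.
S [t=155, t=375] → overlapped-by → excluded.
U [t=367, t=447] → after → excluded.
W [t=192, t=247] → overlapped-by → excluded.
No candidates → none.

none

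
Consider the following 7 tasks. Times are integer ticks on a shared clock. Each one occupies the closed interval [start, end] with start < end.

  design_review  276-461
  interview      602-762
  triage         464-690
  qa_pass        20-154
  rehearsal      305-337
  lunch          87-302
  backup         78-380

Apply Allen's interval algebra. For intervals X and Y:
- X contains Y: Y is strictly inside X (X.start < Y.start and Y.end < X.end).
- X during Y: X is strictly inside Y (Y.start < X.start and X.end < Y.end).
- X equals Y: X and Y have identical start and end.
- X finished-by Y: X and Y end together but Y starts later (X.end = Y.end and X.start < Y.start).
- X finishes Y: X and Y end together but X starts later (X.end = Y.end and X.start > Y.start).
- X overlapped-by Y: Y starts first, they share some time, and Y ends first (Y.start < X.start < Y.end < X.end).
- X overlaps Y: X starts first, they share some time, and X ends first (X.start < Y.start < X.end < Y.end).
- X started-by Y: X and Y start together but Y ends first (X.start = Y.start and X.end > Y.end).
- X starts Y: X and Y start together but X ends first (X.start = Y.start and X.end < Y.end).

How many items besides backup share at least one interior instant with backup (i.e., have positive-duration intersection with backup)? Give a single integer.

4

Target backup = [78, 380].
design_review [276, 461] → overlapped-by → counts.
interview [602, 762] → after → no.
lunch [87, 302] → during → counts.
qa_pass [20, 154] → overlaps → counts.
rehearsal [305, 337] → during → counts.
triage [464, 690] → after → no.
Total: 4.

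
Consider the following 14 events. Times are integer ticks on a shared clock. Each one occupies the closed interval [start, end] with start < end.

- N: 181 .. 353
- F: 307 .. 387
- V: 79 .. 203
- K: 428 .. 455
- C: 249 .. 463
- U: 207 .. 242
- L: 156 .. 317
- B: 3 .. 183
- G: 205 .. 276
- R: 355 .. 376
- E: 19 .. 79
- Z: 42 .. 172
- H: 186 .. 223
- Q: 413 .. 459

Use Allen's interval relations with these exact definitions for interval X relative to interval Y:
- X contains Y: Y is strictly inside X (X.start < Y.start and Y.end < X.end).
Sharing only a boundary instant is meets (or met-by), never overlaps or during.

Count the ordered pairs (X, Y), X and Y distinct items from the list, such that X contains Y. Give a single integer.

Checking all 182 ordered pairs for relation 'contains'; matching pairs in alphabetical order:
(B, E): B contains E ✓
(B, Z): B contains Z ✓
(C, F): C contains F ✓
(C, K): C contains K ✓
(C, Q): C contains Q ✓
(C, R): C contains R ✓
(F, R): F contains R ✓
(G, U): G contains U ✓
(L, G): L contains G ✓
(L, H): L contains H ✓
(L, U): L contains U ✓
(N, G): N contains G ✓
(N, H): N contains H ✓
(N, U): N contains U ✓
(Q, K): Q contains K ✓
Count: 15.

15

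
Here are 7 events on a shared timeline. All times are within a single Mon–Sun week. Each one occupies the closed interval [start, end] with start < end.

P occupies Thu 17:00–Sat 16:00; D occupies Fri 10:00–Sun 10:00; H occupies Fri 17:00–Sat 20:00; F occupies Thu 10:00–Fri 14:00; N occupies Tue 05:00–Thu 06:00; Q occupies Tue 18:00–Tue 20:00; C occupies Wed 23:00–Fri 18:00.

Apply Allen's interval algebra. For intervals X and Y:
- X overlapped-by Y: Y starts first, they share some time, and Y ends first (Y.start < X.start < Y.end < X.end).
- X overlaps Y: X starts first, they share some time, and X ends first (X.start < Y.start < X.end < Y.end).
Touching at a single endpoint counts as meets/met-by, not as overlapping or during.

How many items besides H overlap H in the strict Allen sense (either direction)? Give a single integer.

Target H = [Fri 17:00, Sat 20:00].
C [Wed 23:00, Fri 18:00] → overlaps → counts.
D [Fri 10:00, Sun 10:00] → contains → no.
F [Thu 10:00, Fri 14:00] → before → no.
N [Tue 05:00, Thu 06:00] → before → no.
P [Thu 17:00, Sat 16:00] → overlaps → counts.
Q [Tue 18:00, Tue 20:00] → before → no.
Total: 2.

2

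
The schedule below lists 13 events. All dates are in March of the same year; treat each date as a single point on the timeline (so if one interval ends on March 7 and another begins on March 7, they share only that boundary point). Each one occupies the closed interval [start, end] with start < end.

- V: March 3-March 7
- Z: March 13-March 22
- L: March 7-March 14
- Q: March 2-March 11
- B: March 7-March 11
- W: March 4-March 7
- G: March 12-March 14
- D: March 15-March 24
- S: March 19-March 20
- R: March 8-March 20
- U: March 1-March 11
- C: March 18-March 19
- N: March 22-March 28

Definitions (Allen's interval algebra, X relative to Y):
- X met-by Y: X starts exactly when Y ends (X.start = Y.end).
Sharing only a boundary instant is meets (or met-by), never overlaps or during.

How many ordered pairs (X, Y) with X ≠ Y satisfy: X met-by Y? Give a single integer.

Checking all 156 ordered pairs for relation 'met-by'; matching pairs in alphabetical order:
(B, V): B met-by V ✓
(B, W): B met-by W ✓
(L, V): L met-by V ✓
(L, W): L met-by W ✓
(N, Z): N met-by Z ✓
(S, C): S met-by C ✓
Count: 6.

6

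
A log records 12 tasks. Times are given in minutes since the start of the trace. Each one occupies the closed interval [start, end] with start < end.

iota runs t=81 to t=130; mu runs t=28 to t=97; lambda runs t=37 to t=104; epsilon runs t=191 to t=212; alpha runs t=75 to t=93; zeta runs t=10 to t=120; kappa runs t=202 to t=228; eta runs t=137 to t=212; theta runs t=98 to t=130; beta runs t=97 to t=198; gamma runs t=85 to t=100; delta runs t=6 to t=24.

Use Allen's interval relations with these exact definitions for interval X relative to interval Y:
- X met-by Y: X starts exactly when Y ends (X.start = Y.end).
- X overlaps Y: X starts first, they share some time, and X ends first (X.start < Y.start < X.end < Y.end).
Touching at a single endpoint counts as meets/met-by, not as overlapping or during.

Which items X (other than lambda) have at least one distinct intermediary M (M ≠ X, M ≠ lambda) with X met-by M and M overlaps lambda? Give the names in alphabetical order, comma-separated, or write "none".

beta

Target lambda = [t=37, t=104].
Intermediaries M with M overlaps lambda: mu.
Via mu — items with X met-by mu: beta.
Union: beta.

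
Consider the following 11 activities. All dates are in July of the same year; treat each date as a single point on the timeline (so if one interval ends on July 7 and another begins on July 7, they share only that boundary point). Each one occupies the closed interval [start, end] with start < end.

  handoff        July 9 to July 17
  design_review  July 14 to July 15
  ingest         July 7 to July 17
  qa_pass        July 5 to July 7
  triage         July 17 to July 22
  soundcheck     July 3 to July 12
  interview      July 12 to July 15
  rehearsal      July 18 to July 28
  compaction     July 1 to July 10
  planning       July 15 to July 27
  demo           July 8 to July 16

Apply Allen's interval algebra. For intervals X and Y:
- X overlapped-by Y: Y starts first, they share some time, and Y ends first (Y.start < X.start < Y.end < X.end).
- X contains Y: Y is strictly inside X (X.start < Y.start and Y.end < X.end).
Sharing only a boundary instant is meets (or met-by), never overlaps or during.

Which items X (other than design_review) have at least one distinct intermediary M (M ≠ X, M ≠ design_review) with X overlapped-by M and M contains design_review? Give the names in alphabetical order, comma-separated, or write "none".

handoff, planning

Target design_review = [July 14, July 15].
Intermediaries M with M contains design_review: demo, handoff, ingest.
Via demo — items with X overlapped-by demo: handoff, planning.
Via handoff — items with X overlapped-by handoff: planning.
Via ingest — items with X overlapped-by ingest: planning.
Union: handoff, planning.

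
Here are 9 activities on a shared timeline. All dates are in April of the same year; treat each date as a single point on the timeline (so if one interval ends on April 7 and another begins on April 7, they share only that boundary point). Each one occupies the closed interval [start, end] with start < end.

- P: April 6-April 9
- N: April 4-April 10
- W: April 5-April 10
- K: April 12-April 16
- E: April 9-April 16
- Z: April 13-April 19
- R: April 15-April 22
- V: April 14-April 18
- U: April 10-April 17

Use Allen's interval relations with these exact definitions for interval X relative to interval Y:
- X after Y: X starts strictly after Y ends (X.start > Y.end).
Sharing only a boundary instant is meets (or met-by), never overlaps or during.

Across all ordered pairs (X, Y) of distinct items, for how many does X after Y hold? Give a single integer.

13

Checking all 72 ordered pairs for relation 'after'; matching pairs in alphabetical order:
(K, N): K after N ✓
(K, P): K after P ✓
(K, W): K after W ✓
(R, N): R after N ✓
(R, P): R after P ✓
(R, W): R after W ✓
(U, P): U after P ✓
(V, N): V after N ✓
(V, P): V after P ✓
(V, W): V after W ✓
(Z, N): Z after N ✓
(Z, P): Z after P ✓
(Z, W): Z after W ✓
Count: 13.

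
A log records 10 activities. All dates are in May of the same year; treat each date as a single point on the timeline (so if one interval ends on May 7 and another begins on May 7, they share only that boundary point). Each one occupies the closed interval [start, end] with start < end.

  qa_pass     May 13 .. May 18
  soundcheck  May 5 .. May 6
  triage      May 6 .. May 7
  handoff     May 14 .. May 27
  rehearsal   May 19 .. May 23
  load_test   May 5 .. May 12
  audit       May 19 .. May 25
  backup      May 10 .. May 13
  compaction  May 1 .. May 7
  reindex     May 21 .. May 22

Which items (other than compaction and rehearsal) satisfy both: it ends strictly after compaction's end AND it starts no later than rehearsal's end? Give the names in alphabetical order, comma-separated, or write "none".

Conditions: its end is strictly after compaction's end (X.end > May 7) AND its start is no later than rehearsal's end (X.start <= May 23).
audit: end May 25 > May 7? ✓; start May 19 <= May 23? ✓ → yes.
backup: end May 13 > May 7? ✓; start May 10 <= May 23? ✓ → yes.
handoff: end May 27 > May 7? ✓; start May 14 <= May 23? ✓ → yes.
load_test: end May 12 > May 7? ✓; start May 5 <= May 23? ✓ → yes.
qa_pass: end May 18 > May 7? ✓; start May 13 <= May 23? ✓ → yes.
reindex: end May 22 > May 7? ✓; start May 21 <= May 23? ✓ → yes.
soundcheck: end May 6 > May 7? ✗; start May 5 <= May 23? ✓ → no.
triage: end May 7 > May 7? ✗; start May 6 <= May 23? ✓ → no.
Result: audit, backup, handoff, load_test, qa_pass, reindex.

audit, backup, handoff, load_test, qa_pass, reindex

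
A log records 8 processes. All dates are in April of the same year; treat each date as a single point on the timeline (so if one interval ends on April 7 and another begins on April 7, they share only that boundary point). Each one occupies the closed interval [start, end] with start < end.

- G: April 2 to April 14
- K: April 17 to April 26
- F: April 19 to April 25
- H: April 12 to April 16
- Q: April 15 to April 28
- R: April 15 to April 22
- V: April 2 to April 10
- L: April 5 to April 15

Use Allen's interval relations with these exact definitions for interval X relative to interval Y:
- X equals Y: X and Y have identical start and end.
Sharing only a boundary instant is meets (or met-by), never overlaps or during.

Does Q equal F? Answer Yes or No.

Q = [April 15, April 28], F = [April 19, April 25].
Actual relation of Q to F: contains.
Asked whether 'equals' holds → No.

No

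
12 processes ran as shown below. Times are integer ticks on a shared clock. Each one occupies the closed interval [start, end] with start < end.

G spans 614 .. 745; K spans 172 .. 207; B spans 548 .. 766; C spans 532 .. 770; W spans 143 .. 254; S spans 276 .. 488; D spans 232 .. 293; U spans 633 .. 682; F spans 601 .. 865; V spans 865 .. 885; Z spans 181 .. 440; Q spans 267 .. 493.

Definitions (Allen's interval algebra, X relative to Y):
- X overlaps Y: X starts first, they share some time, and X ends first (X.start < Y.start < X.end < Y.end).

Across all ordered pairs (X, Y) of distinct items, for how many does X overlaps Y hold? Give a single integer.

Checking all 132 ordered pairs for relation 'overlaps'; matching pairs in alphabetical order:
(B, F): B overlaps F ✓
(C, F): C overlaps F ✓
(D, Q): D overlaps Q ✓
(D, S): D overlaps S ✓
(K, Z): K overlaps Z ✓
(W, D): W overlaps D ✓
(W, Z): W overlaps Z ✓
(Z, Q): Z overlaps Q ✓
(Z, S): Z overlaps S ✓
Count: 9.

9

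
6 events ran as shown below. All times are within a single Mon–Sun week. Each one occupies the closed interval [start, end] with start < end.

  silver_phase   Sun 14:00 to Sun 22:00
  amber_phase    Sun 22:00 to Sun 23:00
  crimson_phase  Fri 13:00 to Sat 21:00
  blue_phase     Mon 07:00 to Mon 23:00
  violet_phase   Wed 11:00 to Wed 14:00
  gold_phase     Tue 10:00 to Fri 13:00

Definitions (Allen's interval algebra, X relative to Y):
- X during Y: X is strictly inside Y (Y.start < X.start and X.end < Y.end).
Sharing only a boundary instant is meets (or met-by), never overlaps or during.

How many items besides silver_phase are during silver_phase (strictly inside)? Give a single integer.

Target silver_phase = [Sun 14:00, Sun 22:00].
amber_phase [Sun 22:00, Sun 23:00] → met-by → no.
blue_phase [Mon 07:00, Mon 23:00] → before → no.
crimson_phase [Fri 13:00, Sat 21:00] → before → no.
gold_phase [Tue 10:00, Fri 13:00] → before → no.
violet_phase [Wed 11:00, Wed 14:00] → before → no.
Total: 0.

0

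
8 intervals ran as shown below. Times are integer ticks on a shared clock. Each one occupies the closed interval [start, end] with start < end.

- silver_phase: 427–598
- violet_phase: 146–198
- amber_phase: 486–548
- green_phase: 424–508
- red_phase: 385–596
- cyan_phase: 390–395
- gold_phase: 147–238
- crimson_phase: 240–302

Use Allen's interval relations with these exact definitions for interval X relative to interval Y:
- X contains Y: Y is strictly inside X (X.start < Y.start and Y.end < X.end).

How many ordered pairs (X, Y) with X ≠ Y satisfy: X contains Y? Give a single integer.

4

Checking all 56 ordered pairs for relation 'contains'; matching pairs in alphabetical order:
(red_phase, amber_phase): red_phase contains amber_phase ✓
(red_phase, cyan_phase): red_phase contains cyan_phase ✓
(red_phase, green_phase): red_phase contains green_phase ✓
(silver_phase, amber_phase): silver_phase contains amber_phase ✓
Count: 4.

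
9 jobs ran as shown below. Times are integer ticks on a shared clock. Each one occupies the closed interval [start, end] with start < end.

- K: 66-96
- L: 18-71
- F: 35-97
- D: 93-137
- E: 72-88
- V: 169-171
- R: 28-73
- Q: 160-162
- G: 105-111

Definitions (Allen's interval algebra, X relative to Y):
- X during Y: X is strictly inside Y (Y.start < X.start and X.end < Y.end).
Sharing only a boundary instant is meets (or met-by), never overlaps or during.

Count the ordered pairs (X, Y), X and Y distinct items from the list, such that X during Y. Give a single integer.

4

Checking all 72 ordered pairs for relation 'during'; matching pairs in alphabetical order:
(E, F): E during F ✓
(E, K): E during K ✓
(G, D): G during D ✓
(K, F): K during F ✓
Count: 4.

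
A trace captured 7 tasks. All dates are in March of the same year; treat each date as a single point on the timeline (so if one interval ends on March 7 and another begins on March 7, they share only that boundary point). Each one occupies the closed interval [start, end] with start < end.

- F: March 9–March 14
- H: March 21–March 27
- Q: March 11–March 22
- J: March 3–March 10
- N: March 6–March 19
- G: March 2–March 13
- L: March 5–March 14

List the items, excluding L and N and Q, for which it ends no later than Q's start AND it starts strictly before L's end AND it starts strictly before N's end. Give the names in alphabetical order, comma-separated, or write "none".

Conditions: its end is no later than Q's start (X.end <= March 11) AND its start is strictly before L's end (X.start < March 14) AND its start is strictly before N's end (X.start < March 19).
F: end March 14 <= March 11? ✗; start March 9 < March 14? ✓; start March 9 < March 19? ✓ → no.
G: end March 13 <= March 11? ✗; start March 2 < March 14? ✓; start March 2 < March 19? ✓ → no.
H: end March 27 <= March 11? ✗; start March 21 < March 14? ✗; start March 21 < March 19? ✗ → no.
J: end March 10 <= March 11? ✓; start March 3 < March 14? ✓; start March 3 < March 19? ✓ → yes.
Result: J.

J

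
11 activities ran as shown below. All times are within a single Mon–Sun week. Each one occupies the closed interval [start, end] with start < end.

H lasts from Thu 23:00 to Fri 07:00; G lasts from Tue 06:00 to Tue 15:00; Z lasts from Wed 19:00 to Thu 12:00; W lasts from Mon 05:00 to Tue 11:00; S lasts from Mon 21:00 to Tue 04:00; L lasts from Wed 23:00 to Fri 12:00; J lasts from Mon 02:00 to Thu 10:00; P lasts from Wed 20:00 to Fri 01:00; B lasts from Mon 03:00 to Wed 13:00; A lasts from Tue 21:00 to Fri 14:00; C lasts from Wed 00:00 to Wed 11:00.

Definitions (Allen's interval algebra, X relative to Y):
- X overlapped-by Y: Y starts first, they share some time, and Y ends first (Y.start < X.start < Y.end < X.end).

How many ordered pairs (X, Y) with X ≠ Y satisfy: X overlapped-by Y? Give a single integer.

10

Checking all 110 ordered pairs for relation 'overlapped-by'; matching pairs in alphabetical order:
(A, B): A overlapped-by B ✓
(A, J): A overlapped-by J ✓
(G, W): G overlapped-by W ✓
(H, P): H overlapped-by P ✓
(L, J): L overlapped-by J ✓
(L, P): L overlapped-by P ✓
(L, Z): L overlapped-by Z ✓
(P, J): P overlapped-by J ✓
(P, Z): P overlapped-by Z ✓
(Z, J): Z overlapped-by J ✓
Count: 10.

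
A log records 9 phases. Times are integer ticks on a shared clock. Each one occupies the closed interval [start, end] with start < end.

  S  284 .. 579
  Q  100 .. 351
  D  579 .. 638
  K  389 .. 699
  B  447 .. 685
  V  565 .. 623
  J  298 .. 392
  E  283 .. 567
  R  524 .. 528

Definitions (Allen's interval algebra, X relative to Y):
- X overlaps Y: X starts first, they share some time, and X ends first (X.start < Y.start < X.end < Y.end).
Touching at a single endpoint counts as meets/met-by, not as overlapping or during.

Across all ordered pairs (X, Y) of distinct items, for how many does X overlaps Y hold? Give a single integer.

12

Checking all 72 ordered pairs for relation 'overlaps'; matching pairs in alphabetical order:
(E, B): E overlaps B ✓
(E, K): E overlaps K ✓
(E, S): E overlaps S ✓
(E, V): E overlaps V ✓
(J, K): J overlaps K ✓
(Q, E): Q overlaps E ✓
(Q, J): Q overlaps J ✓
(Q, S): Q overlaps S ✓
(S, B): S overlaps B ✓
(S, K): S overlaps K ✓
(S, V): S overlaps V ✓
(V, D): V overlaps D ✓
Count: 12.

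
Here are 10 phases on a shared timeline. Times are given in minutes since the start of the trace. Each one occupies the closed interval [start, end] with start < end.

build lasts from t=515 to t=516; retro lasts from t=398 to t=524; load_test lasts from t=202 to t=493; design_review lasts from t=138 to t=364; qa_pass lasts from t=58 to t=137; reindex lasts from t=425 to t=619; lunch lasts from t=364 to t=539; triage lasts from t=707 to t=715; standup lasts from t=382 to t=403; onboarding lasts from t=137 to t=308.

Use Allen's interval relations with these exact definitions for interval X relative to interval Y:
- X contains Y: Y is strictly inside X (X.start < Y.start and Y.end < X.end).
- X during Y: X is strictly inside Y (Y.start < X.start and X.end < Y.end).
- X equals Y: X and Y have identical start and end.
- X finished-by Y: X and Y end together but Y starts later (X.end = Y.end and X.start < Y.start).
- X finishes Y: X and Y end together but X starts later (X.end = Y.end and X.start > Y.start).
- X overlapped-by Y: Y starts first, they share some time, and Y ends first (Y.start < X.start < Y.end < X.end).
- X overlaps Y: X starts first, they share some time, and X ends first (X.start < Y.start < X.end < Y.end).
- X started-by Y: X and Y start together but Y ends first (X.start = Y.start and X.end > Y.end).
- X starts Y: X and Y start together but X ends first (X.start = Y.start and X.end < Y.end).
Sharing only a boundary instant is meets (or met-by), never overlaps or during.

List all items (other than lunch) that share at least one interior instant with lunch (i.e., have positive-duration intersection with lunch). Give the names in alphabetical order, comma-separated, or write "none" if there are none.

Target lunch = [t=364, t=539].
build [t=515, t=516] → during → yes.
design_review [t=138, t=364] → meets → no.
load_test [t=202, t=493] → overlaps → yes.
onboarding [t=137, t=308] → before → no.
qa_pass [t=58, t=137] → before → no.
reindex [t=425, t=619] → overlapped-by → yes.
retro [t=398, t=524] → during → yes.
standup [t=382, t=403] → during → yes.
triage [t=707, t=715] → after → no.
Result: build, load_test, reindex, retro, standup.

build, load_test, reindex, retro, standup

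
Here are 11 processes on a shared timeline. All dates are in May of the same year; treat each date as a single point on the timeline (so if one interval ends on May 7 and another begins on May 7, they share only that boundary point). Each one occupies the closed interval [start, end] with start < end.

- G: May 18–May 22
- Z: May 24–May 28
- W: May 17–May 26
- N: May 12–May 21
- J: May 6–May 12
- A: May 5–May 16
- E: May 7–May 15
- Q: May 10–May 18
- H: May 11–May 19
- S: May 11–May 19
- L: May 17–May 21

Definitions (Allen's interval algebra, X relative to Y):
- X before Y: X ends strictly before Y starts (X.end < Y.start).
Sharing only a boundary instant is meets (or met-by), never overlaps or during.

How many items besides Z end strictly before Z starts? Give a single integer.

Target Z = [May 24, May 28].
A [May 5, May 16] → before → counts.
E [May 7, May 15] → before → counts.
G [May 18, May 22] → before → counts.
H [May 11, May 19] → before → counts.
J [May 6, May 12] → before → counts.
L [May 17, May 21] → before → counts.
N [May 12, May 21] → before → counts.
Q [May 10, May 18] → before → counts.
S [May 11, May 19] → before → counts.
W [May 17, May 26] → overlaps → no.
Total: 9.

9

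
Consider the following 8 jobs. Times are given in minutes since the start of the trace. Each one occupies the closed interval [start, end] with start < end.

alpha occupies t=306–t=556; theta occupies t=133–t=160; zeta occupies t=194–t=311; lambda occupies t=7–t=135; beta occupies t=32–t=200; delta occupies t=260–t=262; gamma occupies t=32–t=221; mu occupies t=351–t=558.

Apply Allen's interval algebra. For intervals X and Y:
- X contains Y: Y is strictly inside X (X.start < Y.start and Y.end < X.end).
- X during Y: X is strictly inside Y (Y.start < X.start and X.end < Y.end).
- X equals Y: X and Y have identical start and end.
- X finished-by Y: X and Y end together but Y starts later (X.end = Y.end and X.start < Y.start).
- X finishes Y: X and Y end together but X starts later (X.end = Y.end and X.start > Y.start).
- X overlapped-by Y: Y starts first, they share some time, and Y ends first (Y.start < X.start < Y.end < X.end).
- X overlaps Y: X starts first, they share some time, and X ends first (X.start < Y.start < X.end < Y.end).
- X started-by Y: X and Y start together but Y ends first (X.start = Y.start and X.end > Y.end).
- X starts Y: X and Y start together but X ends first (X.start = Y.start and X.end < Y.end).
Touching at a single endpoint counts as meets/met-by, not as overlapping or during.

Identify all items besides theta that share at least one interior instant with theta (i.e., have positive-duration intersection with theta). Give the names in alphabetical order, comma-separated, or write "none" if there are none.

Target theta = [t=133, t=160].
alpha [t=306, t=556] → after → no.
beta [t=32, t=200] → contains → yes.
delta [t=260, t=262] → after → no.
gamma [t=32, t=221] → contains → yes.
lambda [t=7, t=135] → overlaps → yes.
mu [t=351, t=558] → after → no.
zeta [t=194, t=311] → after → no.
Result: beta, gamma, lambda.

beta, gamma, lambda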